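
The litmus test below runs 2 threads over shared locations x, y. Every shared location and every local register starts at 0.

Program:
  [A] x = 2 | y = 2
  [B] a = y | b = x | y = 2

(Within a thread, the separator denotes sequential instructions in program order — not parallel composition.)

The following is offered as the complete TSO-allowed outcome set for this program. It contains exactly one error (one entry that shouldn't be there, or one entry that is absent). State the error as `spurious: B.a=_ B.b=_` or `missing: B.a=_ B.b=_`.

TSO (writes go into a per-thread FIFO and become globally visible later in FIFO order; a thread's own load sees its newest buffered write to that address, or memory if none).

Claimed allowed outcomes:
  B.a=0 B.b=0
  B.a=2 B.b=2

outcome vector order: (B.a,B.b)
under TSO → <0 0>, <0 2>, <2 2>
TSO∖claimed = {<0 2>}

missing: B.a=0 B.b=2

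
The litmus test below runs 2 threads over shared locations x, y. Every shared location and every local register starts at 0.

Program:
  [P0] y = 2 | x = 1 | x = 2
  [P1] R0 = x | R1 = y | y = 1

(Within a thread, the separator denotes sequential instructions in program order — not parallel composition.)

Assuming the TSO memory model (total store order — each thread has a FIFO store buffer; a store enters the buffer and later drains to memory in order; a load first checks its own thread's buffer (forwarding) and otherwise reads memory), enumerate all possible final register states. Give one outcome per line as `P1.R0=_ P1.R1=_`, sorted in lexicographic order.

P1.R0=0 P1.R1=0
P1.R0=0 P1.R1=2
P1.R0=1 P1.R1=2
P1.R0=2 P1.R1=2

outcome vector order: (P1.R0,P1.R1)
|TSO outcomes| = 4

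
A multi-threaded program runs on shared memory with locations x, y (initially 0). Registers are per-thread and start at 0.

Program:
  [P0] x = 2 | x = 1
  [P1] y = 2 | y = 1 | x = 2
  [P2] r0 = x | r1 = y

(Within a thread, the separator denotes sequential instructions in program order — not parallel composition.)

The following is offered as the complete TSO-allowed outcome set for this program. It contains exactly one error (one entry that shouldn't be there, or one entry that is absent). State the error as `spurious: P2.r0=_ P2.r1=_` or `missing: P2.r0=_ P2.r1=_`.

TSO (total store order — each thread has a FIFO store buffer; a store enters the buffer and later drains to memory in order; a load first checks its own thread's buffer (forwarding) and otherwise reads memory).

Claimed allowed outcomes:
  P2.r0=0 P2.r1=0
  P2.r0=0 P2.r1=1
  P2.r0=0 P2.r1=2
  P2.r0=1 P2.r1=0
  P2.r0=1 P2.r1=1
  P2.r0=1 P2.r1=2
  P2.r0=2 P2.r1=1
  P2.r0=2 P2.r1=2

outcome vector order: (P2.r0,P2.r1)
[TSO] allowed = {0/0; 0/1; 0/2; 1/0; 1/1; 1/2; 2/0; 2/1; 2/2}
TSO∖claimed = {2/0}

missing: P2.r0=2 P2.r1=0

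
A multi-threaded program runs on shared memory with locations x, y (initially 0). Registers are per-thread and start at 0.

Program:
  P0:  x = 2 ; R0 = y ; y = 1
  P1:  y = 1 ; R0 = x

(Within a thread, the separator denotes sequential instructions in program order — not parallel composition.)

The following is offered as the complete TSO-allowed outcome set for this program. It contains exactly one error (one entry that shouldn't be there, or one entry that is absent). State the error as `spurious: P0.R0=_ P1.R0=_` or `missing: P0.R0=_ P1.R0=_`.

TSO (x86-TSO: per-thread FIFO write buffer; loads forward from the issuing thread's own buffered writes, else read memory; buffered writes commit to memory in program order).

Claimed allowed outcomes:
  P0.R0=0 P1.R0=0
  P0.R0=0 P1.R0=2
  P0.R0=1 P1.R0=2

outcome vector order: (P0.R0,P1.R0)
TSO (4): 0/0, 0/2, 1/0, 1/2
TSO∖claimed = {1/0}

missing: P0.R0=1 P1.R0=0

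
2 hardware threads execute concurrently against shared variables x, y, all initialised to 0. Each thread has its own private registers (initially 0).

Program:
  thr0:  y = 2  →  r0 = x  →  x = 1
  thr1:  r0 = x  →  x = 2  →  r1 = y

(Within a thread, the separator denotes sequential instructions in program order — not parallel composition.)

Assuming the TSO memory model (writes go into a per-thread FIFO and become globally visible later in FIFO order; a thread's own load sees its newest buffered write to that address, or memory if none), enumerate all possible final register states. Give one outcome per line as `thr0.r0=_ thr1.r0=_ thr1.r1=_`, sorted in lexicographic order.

thr0.r0=0 thr1.r0=0 thr1.r1=0
thr0.r0=0 thr1.r0=0 thr1.r1=2
thr0.r0=0 thr1.r0=1 thr1.r1=2
thr0.r0=2 thr1.r0=0 thr1.r1=0
thr0.r0=2 thr1.r0=0 thr1.r1=2

outcome vector order: (thr0.r0,thr1.r0,thr1.r1)
|TSO outcomes| = 5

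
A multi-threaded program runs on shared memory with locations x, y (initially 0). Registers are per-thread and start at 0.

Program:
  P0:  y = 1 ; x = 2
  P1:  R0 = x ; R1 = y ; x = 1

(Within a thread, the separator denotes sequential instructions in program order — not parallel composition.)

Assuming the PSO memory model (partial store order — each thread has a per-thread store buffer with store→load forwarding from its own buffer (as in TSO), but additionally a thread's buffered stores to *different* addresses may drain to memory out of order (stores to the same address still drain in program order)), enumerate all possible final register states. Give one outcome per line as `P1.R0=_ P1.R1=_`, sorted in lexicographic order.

outcome vector order: (P1.R0,P1.R1)
|PSO outcomes| = 4

P1.R0=0 P1.R1=0
P1.R0=0 P1.R1=1
P1.R0=2 P1.R1=0
P1.R0=2 P1.R1=1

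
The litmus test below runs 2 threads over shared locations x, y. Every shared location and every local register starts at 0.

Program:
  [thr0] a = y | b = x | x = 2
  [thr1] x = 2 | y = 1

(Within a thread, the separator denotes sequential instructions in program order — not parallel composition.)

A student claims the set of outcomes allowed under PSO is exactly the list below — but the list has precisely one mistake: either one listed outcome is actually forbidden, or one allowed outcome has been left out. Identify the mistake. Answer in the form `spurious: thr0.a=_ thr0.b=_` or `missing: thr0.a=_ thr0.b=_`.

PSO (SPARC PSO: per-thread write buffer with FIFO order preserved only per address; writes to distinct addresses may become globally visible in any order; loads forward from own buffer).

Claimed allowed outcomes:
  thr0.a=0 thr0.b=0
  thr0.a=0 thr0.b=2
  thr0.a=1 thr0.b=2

outcome vector order: (thr0.a,thr0.b)
under PSO → 00, 02, 10, 12
PSO∖claimed = {10}

missing: thr0.a=1 thr0.b=0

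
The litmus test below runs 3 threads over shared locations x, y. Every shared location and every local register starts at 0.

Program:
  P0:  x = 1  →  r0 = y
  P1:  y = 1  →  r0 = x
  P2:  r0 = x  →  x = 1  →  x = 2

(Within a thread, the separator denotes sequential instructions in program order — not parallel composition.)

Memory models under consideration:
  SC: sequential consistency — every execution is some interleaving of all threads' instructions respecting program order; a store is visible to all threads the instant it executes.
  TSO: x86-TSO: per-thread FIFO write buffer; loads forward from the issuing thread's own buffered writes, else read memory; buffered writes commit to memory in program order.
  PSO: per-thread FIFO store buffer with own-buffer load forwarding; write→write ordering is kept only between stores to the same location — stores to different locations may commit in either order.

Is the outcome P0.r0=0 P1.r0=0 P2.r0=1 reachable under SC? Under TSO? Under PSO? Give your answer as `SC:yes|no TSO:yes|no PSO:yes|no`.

SC:no TSO:yes PSO:yes

outcome vector order: (P0.r0,P1.r0,P2.r0)
SC (10): <0 1 0> <0 1 1> <0 2 0> <0 2 1> <1 0 0> <1 0 1> <1 1 0> <1 1 1> <1 2 0> <1 2 1>
TSO (12): <0 0 0> <0 0 1> <0 1 0> <0 1 1> <0 2 0> <0 2 1> <1 0 0> <1 0 1> <1 1 0> <1 1 1> <1 2 0> <1 2 1>
PSO (12): <0 0 0> <0 0 1> <0 1 0> <0 1 1> <0 2 0> <0 2 1> <1 0 0> <1 0 1> <1 1 0> <1 1 1> <1 2 0> <1 2 1>
target <0 0 1> ∈ {TSO,PSO}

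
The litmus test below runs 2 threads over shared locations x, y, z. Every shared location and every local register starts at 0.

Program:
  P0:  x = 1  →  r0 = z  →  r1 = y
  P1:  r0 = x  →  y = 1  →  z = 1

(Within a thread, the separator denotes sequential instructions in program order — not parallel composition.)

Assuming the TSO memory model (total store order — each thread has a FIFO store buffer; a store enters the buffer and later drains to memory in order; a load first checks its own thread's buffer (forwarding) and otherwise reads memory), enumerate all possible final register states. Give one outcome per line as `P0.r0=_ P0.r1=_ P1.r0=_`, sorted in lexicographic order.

outcome vector order: (P0.r0,P0.r1,P1.r0)
|TSO outcomes| = 6

P0.r0=0 P0.r1=0 P1.r0=0
P0.r0=0 P0.r1=0 P1.r0=1
P0.r0=0 P0.r1=1 P1.r0=0
P0.r0=0 P0.r1=1 P1.r0=1
P0.r0=1 P0.r1=1 P1.r0=0
P0.r0=1 P0.r1=1 P1.r0=1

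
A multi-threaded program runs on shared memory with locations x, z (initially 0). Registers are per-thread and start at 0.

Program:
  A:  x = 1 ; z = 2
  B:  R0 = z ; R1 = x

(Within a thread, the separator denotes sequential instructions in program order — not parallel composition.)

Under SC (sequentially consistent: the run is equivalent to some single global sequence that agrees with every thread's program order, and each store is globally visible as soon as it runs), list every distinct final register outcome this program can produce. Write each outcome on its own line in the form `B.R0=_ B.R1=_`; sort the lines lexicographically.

B.R0=0 B.R1=0
B.R0=0 B.R1=1
B.R0=2 B.R1=1

outcome vector order: (B.R0,B.R1)
|SC outcomes| = 3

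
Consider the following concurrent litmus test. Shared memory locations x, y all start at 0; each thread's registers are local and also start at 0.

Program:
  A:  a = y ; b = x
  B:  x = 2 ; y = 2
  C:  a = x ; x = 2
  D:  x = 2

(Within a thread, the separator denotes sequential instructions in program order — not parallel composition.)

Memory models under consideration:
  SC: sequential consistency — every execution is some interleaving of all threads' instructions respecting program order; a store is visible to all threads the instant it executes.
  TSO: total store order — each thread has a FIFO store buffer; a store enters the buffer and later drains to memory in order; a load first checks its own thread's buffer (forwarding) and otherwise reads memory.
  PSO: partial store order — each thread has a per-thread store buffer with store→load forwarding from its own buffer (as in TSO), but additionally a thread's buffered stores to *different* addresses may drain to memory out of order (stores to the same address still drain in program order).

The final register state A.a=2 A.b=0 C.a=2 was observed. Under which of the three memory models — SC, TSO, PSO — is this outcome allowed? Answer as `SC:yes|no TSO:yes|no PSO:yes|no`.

outcome vector order: (A.a,A.b,C.a)
SC: 6 outcomes — {(0,0,0) (0,0,2) (0,2,0) (0,2,2) (2,2,0) (2,2,2)}
TSO: 6 outcomes — {(0,0,0) (0,0,2) (0,2,0) (0,2,2) (2,2,0) (2,2,2)}
PSO: 8 outcomes — {(0,0,0) (0,0,2) (0,2,0) (0,2,2) (2,0,0) (2,0,2) (2,2,0) (2,2,2)}
target (2,0,2) ∈ {PSO}

SC:no TSO:no PSO:yes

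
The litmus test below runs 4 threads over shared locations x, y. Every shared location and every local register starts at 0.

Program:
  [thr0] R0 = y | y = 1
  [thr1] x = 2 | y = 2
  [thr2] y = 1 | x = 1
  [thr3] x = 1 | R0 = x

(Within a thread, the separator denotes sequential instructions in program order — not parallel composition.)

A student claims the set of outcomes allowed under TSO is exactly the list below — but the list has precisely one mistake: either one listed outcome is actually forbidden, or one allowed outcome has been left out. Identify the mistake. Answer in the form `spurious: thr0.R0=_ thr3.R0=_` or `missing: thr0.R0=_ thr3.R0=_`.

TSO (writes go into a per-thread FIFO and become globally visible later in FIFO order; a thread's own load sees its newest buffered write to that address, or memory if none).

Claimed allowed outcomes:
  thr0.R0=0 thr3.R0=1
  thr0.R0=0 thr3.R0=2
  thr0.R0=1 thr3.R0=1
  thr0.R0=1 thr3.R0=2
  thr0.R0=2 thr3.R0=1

outcome vector order: (thr0.R0,thr3.R0)
TSO: 6 outcomes — {0/1, 0/2, 1/1, 1/2, 2/1, 2/2}
TSO∖claimed = {2/2}

missing: thr0.R0=2 thr3.R0=2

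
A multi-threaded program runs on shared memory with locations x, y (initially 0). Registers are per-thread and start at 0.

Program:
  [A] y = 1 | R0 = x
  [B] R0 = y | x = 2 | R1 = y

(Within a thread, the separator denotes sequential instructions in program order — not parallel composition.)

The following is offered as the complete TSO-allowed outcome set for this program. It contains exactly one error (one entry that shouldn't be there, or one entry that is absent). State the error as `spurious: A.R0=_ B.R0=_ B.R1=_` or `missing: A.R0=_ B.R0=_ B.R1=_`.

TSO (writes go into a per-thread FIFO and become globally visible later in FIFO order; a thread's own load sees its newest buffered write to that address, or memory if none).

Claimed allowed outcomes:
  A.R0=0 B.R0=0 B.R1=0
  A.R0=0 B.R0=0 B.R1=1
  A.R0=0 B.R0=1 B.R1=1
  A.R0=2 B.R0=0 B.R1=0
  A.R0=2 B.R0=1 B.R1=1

outcome vector order: (A.R0,B.R0,B.R1)
under TSO → 000, 001, 011, 200, 201, 211
TSO∖claimed = {201}

missing: A.R0=2 B.R0=0 B.R1=1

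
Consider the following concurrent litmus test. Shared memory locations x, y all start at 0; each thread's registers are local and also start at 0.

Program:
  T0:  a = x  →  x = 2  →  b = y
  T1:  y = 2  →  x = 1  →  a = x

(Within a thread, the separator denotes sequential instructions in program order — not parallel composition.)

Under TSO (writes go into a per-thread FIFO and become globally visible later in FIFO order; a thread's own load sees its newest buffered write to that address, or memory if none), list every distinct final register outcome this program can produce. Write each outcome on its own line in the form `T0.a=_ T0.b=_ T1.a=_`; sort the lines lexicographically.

outcome vector order: (T0.a,T0.b,T1.a)
|TSO outcomes| = 6

T0.a=0 T0.b=0 T1.a=1
T0.a=0 T0.b=0 T1.a=2
T0.a=0 T0.b=2 T1.a=1
T0.a=0 T0.b=2 T1.a=2
T0.a=1 T0.b=2 T1.a=1
T0.a=1 T0.b=2 T1.a=2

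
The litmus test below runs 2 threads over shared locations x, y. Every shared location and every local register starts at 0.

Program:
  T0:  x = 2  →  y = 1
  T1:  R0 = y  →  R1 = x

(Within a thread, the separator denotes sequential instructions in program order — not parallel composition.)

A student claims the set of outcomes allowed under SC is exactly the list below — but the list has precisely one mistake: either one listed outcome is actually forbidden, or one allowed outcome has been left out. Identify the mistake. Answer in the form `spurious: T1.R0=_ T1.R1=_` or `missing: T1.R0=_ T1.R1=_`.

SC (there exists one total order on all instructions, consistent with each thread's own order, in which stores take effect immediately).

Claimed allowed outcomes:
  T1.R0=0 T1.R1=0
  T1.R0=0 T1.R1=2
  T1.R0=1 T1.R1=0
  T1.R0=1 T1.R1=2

outcome vector order: (T1.R0,T1.R1)
SC (3): 0/0; 0/2; 1/2
claimed∖SC = {1/0}

spurious: T1.R0=1 T1.R1=0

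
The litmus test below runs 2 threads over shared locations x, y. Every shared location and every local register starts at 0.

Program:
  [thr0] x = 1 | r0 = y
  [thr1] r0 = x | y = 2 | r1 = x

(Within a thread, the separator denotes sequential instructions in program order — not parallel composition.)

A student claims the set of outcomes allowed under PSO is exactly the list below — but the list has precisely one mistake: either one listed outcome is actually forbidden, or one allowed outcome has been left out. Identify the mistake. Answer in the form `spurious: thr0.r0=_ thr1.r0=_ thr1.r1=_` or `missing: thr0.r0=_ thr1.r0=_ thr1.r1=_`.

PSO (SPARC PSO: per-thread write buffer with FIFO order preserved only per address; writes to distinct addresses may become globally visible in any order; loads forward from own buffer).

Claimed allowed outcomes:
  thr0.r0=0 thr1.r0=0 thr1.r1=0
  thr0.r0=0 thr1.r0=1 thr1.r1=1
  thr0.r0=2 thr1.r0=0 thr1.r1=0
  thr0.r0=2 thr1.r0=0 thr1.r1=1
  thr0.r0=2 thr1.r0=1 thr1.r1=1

missing: thr0.r0=0 thr1.r0=0 thr1.r1=1

outcome vector order: (thr0.r0,thr1.r0,thr1.r1)
[PSO] allowed = {(0,0,0) (0,0,1) (0,1,1) (2,0,0) (2,0,1) (2,1,1)}
PSO∖claimed = {(0,0,1)}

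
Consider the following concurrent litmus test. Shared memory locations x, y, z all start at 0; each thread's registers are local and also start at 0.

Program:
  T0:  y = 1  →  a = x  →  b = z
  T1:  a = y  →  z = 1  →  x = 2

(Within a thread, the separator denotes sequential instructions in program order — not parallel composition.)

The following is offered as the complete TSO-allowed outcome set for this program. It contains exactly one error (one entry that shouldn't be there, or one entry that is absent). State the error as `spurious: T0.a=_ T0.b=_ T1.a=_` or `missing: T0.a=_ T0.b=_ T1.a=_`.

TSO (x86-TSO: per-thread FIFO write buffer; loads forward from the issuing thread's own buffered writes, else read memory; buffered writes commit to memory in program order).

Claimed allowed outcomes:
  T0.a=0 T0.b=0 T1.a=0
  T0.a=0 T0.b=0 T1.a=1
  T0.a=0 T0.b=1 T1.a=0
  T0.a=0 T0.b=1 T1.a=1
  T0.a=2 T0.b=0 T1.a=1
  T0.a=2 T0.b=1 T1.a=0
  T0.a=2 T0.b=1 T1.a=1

outcome vector order: (T0.a,T0.b,T1.a)
TSO (6): <0 0 0>; <0 0 1>; <0 1 0>; <0 1 1>; <2 1 0>; <2 1 1>
claimed∖TSO = {<2 0 1>}

spurious: T0.a=2 T0.b=0 T1.a=1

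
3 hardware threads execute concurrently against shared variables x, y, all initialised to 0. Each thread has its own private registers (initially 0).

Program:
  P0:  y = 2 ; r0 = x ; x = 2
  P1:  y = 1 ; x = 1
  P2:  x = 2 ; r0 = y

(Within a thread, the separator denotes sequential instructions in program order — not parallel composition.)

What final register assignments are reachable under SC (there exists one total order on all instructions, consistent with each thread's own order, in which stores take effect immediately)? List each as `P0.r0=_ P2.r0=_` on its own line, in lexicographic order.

outcome vector order: (P0.r0,P2.r0)
|SC outcomes| = 8

P0.r0=0 P2.r0=1
P0.r0=0 P2.r0=2
P0.r0=1 P2.r0=0
P0.r0=1 P2.r0=1
P0.r0=1 P2.r0=2
P0.r0=2 P2.r0=0
P0.r0=2 P2.r0=1
P0.r0=2 P2.r0=2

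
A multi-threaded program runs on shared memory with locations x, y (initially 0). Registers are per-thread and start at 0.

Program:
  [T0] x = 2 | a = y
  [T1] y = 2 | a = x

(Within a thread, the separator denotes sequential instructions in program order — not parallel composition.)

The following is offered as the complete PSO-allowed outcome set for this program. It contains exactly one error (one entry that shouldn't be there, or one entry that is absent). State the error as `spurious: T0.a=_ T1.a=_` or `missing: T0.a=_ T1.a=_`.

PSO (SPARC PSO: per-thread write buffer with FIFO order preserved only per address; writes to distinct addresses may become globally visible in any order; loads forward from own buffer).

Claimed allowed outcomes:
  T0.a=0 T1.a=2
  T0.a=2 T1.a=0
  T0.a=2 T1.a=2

missing: T0.a=0 T1.a=0

outcome vector order: (T0.a,T1.a)
under PSO → 0/0 0/2 2/0 2/2
PSO∖claimed = {0/0}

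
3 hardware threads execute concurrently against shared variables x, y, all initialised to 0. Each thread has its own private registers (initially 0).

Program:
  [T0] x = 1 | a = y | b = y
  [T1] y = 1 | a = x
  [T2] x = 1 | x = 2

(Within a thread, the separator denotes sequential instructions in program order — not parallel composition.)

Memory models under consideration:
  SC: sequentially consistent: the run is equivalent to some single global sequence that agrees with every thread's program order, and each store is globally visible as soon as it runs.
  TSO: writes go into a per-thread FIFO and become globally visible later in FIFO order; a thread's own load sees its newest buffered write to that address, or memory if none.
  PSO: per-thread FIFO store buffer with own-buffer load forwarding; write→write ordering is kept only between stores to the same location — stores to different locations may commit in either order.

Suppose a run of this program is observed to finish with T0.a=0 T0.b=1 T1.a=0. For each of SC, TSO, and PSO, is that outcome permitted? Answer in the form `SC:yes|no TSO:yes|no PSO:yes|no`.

outcome vector order: (T0.a,T0.b,T1.a)
SC: 7 outcomes — {0/0/1; 0/0/2; 0/1/1; 0/1/2; 1/1/0; 1/1/1; 1/1/2}
TSO: 9 outcomes — {0/0/0; 0/0/1; 0/0/2; 0/1/0; 0/1/1; 0/1/2; 1/1/0; 1/1/1; 1/1/2}
PSO: 9 outcomes — {0/0/0; 0/0/1; 0/0/2; 0/1/0; 0/1/1; 0/1/2; 1/1/0; 1/1/1; 1/1/2}
target 0/1/0 ∈ {TSO,PSO}

SC:no TSO:yes PSO:yes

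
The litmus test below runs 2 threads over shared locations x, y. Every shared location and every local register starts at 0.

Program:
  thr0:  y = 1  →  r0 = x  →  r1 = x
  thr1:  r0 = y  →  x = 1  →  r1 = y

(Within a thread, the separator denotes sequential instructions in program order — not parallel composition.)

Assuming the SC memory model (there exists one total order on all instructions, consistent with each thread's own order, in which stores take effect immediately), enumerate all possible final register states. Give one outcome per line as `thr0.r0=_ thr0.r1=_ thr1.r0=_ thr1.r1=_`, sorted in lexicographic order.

outcome vector order: (thr0.r0,thr0.r1,thr1.r0,thr1.r1)
|SC outcomes| = 7

thr0.r0=0 thr0.r1=0 thr1.r0=0 thr1.r1=1
thr0.r0=0 thr0.r1=0 thr1.r0=1 thr1.r1=1
thr0.r0=0 thr0.r1=1 thr1.r0=0 thr1.r1=1
thr0.r0=0 thr0.r1=1 thr1.r0=1 thr1.r1=1
thr0.r0=1 thr0.r1=1 thr1.r0=0 thr1.r1=0
thr0.r0=1 thr0.r1=1 thr1.r0=0 thr1.r1=1
thr0.r0=1 thr0.r1=1 thr1.r0=1 thr1.r1=1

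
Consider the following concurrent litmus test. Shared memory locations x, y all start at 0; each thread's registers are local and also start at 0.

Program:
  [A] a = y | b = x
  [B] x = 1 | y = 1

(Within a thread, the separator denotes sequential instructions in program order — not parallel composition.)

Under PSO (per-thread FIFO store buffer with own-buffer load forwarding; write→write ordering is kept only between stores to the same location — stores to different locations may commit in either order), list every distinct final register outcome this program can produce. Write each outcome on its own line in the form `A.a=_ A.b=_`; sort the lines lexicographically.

outcome vector order: (A.a,A.b)
|PSO outcomes| = 4

A.a=0 A.b=0
A.a=0 A.b=1
A.a=1 A.b=0
A.a=1 A.b=1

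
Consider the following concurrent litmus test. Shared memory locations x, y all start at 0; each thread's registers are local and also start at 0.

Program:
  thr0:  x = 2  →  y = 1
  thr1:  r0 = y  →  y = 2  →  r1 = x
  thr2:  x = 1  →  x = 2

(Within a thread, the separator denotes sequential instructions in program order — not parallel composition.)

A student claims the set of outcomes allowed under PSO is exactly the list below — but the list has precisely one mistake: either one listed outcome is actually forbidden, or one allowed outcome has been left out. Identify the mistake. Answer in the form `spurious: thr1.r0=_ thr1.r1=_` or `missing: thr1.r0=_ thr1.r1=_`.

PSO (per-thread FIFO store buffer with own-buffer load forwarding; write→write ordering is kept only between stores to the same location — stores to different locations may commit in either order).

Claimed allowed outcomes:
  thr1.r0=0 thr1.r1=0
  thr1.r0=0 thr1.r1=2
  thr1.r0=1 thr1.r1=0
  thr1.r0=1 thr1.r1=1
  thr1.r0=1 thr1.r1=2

missing: thr1.r0=0 thr1.r1=1

outcome vector order: (thr1.r0,thr1.r1)
under PSO → (0,0) (0,1) (0,2) (1,0) (1,1) (1,2)
PSO∖claimed = {(0,1)}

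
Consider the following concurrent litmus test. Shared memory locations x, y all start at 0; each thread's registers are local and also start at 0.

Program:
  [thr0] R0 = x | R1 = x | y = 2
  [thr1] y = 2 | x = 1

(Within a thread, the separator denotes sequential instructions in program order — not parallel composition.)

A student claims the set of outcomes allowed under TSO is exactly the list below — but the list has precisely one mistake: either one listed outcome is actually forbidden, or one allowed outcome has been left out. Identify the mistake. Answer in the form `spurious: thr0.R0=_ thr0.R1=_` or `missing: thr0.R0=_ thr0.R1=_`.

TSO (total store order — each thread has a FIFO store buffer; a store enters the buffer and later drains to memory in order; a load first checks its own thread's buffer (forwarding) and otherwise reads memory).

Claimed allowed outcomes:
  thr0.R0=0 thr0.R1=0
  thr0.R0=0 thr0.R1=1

missing: thr0.R0=1 thr0.R1=1

outcome vector order: (thr0.R0,thr0.R1)
TSO: 3 outcomes — {<0 0>, <0 1>, <1 1>}
TSO∖claimed = {<1 1>}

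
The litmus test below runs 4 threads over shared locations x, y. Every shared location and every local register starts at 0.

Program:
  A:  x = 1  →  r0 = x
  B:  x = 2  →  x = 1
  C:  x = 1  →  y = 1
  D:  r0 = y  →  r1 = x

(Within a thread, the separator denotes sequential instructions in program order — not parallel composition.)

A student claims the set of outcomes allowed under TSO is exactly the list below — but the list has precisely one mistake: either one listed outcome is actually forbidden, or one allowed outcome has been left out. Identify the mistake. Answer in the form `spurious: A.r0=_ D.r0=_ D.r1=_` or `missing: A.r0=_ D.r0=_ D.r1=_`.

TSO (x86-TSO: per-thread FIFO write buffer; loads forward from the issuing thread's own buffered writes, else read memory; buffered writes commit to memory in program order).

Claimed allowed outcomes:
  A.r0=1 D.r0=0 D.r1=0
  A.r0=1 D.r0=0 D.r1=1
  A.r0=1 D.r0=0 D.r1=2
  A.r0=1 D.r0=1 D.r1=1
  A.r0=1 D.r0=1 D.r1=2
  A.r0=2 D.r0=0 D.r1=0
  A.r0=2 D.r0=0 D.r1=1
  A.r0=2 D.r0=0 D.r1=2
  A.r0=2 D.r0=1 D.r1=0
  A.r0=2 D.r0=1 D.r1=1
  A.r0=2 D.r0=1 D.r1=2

outcome vector order: (A.r0,D.r0,D.r1)
TSO: 10 outcomes — {1/0/0 1/0/1 1/0/2 1/1/1 1/1/2 2/0/0 2/0/1 2/0/2 2/1/1 2/1/2}
claimed∖TSO = {2/1/0}

spurious: A.r0=2 D.r0=1 D.r1=0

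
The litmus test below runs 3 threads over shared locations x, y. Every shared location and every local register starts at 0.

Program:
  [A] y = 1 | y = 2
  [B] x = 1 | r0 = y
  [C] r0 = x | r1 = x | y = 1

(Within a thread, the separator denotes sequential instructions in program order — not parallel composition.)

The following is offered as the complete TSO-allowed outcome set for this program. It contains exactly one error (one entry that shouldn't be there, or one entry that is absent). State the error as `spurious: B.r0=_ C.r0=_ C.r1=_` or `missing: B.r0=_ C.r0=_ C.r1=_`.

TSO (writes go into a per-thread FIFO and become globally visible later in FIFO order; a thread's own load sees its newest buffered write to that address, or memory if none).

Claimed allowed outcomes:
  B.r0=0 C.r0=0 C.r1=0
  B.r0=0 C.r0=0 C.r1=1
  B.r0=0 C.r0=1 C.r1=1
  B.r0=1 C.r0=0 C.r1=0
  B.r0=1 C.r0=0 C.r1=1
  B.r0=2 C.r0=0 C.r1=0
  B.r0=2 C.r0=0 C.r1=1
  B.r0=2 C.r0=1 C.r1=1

missing: B.r0=1 C.r0=1 C.r1=1

outcome vector order: (B.r0,C.r0,C.r1)
TSO (9): (0,0,0) (0,0,1) (0,1,1) (1,0,0) (1,0,1) (1,1,1) (2,0,0) (2,0,1) (2,1,1)
TSO∖claimed = {(1,1,1)}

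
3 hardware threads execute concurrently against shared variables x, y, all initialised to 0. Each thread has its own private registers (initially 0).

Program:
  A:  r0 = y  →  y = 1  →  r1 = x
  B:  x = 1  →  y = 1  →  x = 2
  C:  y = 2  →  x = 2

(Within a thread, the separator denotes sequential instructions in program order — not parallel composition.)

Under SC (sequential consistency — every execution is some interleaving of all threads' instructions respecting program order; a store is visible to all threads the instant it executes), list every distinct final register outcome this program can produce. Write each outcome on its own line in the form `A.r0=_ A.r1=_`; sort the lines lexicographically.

outcome vector order: (A.r0,A.r1)
|SC outcomes| = 8

A.r0=0 A.r1=0
A.r0=0 A.r1=1
A.r0=0 A.r1=2
A.r0=1 A.r1=1
A.r0=1 A.r1=2
A.r0=2 A.r1=0
A.r0=2 A.r1=1
A.r0=2 A.r1=2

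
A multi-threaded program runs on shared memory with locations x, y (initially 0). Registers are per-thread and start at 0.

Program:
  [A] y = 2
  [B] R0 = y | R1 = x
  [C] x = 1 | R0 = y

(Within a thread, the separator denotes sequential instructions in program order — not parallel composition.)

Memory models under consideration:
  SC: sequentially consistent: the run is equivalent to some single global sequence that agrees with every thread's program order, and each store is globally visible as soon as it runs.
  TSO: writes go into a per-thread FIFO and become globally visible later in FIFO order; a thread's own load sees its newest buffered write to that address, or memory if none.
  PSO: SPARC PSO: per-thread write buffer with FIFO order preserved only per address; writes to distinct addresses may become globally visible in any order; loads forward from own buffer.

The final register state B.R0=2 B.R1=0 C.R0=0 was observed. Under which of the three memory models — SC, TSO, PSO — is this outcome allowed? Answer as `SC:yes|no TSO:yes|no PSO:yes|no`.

outcome vector order: (B.R0,B.R1,C.R0)
[SC] allowed = {(0,0,0); (0,0,2); (0,1,0); (0,1,2); (2,0,2); (2,1,0); (2,1,2)}
[TSO] allowed = {(0,0,0); (0,0,2); (0,1,0); (0,1,2); (2,0,0); (2,0,2); (2,1,0); (2,1,2)}
[PSO] allowed = {(0,0,0); (0,0,2); (0,1,0); (0,1,2); (2,0,0); (2,0,2); (2,1,0); (2,1,2)}
target (2,0,0) ∈ {TSO,PSO}

SC:no TSO:yes PSO:yes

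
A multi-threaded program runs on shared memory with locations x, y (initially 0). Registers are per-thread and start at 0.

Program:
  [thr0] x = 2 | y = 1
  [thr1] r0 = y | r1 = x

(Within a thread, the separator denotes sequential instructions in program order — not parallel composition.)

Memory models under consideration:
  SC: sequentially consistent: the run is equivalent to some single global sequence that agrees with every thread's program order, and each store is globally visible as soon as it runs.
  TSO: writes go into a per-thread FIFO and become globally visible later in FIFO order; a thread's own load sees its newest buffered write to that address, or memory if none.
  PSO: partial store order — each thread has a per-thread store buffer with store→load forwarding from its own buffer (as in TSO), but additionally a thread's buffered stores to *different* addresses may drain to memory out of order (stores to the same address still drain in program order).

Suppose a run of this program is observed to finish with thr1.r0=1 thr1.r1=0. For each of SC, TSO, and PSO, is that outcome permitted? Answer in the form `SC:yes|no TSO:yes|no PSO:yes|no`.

SC:no TSO:no PSO:yes

outcome vector order: (thr1.r0,thr1.r1)
[SC] allowed = {0/0, 0/2, 1/2}
[TSO] allowed = {0/0, 0/2, 1/2}
[PSO] allowed = {0/0, 0/2, 1/0, 1/2}
target 1/0 ∈ {PSO}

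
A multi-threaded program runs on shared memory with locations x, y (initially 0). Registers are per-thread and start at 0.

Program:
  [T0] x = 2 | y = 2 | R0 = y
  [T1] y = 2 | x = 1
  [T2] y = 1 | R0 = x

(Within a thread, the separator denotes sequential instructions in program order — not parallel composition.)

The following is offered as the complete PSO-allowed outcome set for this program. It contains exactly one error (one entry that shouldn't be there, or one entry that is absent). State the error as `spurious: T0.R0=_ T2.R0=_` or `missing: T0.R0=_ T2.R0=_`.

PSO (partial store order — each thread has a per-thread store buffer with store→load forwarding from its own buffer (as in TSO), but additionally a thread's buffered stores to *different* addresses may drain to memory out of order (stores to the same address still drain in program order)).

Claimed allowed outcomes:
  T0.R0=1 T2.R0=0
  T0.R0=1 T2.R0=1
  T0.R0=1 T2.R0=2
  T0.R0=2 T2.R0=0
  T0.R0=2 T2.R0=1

missing: T0.R0=2 T2.R0=2

outcome vector order: (T0.R0,T2.R0)
PSO: 6 outcomes — {10; 11; 12; 20; 21; 22}
PSO∖claimed = {22}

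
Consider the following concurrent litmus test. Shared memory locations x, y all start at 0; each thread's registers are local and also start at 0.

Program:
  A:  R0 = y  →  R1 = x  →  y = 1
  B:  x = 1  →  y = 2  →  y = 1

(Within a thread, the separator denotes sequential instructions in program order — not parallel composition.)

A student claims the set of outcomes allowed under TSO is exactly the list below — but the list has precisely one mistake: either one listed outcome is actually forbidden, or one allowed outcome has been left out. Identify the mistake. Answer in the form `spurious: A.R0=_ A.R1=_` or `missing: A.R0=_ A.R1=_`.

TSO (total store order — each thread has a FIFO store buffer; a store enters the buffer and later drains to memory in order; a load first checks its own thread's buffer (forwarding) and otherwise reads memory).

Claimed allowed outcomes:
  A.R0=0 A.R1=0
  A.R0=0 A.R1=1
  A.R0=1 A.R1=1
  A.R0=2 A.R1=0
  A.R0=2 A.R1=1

spurious: A.R0=2 A.R1=0

outcome vector order: (A.R0,A.R1)
TSO: 4 outcomes — {0/0 0/1 1/1 2/1}
claimed∖TSO = {2/0}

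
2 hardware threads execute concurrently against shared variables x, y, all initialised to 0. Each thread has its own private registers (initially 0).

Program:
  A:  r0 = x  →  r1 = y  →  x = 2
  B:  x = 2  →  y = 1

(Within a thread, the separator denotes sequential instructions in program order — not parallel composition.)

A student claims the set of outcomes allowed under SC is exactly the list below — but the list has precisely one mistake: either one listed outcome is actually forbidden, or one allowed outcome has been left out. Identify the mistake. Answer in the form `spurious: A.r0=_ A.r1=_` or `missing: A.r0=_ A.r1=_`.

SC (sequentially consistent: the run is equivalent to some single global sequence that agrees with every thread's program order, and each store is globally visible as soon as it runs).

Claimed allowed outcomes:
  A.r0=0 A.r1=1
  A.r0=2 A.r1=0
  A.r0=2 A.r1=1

missing: A.r0=0 A.r1=0

outcome vector order: (A.r0,A.r1)
[SC] allowed = {00 01 20 21}
SC∖claimed = {00}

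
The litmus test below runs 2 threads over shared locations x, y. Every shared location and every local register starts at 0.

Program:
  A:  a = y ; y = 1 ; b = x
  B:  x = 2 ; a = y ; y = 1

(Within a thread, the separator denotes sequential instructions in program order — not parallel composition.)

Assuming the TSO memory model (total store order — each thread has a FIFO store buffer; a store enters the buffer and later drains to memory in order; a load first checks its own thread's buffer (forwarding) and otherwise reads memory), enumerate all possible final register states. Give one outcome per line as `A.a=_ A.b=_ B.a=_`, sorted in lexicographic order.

A.a=0 A.b=0 B.a=0
A.a=0 A.b=0 B.a=1
A.a=0 A.b=2 B.a=0
A.a=0 A.b=2 B.a=1
A.a=1 A.b=2 B.a=0

outcome vector order: (A.a,A.b,B.a)
|TSO outcomes| = 5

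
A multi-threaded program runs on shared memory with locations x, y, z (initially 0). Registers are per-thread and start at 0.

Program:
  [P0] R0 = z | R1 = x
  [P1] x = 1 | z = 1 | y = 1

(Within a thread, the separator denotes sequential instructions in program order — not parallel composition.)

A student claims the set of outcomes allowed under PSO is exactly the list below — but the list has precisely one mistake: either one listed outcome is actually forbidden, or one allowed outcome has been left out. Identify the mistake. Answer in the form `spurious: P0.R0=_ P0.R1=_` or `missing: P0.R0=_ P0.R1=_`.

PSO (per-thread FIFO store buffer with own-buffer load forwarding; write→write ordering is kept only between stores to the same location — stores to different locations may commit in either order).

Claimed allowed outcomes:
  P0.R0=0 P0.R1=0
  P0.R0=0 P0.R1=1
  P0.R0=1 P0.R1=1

missing: P0.R0=1 P0.R1=0

outcome vector order: (P0.R0,P0.R1)
under PSO → 00 01 10 11
PSO∖claimed = {10}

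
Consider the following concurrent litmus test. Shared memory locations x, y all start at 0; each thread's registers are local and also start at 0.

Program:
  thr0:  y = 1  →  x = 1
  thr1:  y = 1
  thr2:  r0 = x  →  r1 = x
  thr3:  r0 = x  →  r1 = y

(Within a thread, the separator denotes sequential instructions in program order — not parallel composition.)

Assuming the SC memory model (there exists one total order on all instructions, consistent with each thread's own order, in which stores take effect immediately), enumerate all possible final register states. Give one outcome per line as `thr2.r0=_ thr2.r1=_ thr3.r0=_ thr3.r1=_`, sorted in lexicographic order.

outcome vector order: (thr2.r0,thr2.r1,thr3.r0,thr3.r1)
|SC outcomes| = 9

thr2.r0=0 thr2.r1=0 thr3.r0=0 thr3.r1=0
thr2.r0=0 thr2.r1=0 thr3.r0=0 thr3.r1=1
thr2.r0=0 thr2.r1=0 thr3.r0=1 thr3.r1=1
thr2.r0=0 thr2.r1=1 thr3.r0=0 thr3.r1=0
thr2.r0=0 thr2.r1=1 thr3.r0=0 thr3.r1=1
thr2.r0=0 thr2.r1=1 thr3.r0=1 thr3.r1=1
thr2.r0=1 thr2.r1=1 thr3.r0=0 thr3.r1=0
thr2.r0=1 thr2.r1=1 thr3.r0=0 thr3.r1=1
thr2.r0=1 thr2.r1=1 thr3.r0=1 thr3.r1=1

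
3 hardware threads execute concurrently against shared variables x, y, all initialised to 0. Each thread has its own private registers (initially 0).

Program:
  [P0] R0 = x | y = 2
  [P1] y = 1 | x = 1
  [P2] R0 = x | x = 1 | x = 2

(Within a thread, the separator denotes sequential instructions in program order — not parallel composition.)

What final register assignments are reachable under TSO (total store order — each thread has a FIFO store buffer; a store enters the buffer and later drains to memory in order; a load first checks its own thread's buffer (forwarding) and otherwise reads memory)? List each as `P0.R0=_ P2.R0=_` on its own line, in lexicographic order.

outcome vector order: (P0.R0,P2.R0)
|TSO outcomes| = 6

P0.R0=0 P2.R0=0
P0.R0=0 P2.R0=1
P0.R0=1 P2.R0=0
P0.R0=1 P2.R0=1
P0.R0=2 P2.R0=0
P0.R0=2 P2.R0=1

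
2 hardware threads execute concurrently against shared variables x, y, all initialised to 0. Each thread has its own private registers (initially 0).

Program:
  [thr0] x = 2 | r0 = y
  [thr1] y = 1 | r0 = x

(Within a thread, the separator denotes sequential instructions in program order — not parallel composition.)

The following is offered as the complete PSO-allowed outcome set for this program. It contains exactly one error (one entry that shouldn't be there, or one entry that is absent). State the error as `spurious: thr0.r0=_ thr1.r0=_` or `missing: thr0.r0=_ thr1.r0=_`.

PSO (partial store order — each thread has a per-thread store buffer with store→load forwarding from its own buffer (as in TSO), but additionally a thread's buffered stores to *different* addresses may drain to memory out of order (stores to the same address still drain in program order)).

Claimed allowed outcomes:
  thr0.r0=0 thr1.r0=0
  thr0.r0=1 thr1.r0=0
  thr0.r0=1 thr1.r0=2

outcome vector order: (thr0.r0,thr1.r0)
PSO: 4 outcomes — {(0,0); (0,2); (1,0); (1,2)}
PSO∖claimed = {(0,2)}

missing: thr0.r0=0 thr1.r0=2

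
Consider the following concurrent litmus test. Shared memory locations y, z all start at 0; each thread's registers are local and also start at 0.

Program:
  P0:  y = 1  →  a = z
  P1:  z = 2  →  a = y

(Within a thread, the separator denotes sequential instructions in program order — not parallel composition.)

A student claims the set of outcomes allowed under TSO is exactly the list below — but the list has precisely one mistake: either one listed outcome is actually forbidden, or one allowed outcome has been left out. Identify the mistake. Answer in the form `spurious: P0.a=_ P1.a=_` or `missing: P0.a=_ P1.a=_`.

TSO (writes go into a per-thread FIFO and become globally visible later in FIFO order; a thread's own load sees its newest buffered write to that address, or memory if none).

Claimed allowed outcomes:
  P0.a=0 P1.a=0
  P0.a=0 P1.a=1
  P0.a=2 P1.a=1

outcome vector order: (P0.a,P1.a)
[TSO] allowed = {(0,0); (0,1); (2,0); (2,1)}
TSO∖claimed = {(2,0)}

missing: P0.a=2 P1.a=0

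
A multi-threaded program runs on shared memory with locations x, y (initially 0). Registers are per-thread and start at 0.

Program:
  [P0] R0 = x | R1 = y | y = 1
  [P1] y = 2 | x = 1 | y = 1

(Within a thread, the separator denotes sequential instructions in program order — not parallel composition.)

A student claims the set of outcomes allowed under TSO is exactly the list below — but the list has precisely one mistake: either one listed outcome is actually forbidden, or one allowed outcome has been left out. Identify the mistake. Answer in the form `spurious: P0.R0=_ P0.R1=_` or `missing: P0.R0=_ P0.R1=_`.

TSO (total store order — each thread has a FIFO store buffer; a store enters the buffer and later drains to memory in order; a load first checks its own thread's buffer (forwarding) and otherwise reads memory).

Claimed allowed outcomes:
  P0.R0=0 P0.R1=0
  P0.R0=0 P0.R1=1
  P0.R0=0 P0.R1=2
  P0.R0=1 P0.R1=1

outcome vector order: (P0.R0,P0.R1)
TSO (5): <0 0>, <0 1>, <0 2>, <1 1>, <1 2>
TSO∖claimed = {<1 2>}

missing: P0.R0=1 P0.R1=2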